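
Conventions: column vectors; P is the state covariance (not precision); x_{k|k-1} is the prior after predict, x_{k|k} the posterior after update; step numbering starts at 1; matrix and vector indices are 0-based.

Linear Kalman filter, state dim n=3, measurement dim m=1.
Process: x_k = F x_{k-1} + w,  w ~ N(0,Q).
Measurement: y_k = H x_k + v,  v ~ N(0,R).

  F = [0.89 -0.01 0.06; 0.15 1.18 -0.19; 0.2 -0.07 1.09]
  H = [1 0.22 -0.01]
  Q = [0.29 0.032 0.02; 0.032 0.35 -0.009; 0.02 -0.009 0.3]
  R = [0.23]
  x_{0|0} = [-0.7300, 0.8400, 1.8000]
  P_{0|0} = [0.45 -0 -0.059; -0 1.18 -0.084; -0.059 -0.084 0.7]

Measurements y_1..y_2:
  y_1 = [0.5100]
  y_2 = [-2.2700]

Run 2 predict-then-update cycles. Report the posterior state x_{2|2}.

step 1: x^-=[-0.5501, 0.5397, 1.7572]  P^-=[0.6429 0.0735 0.0900; 0.0735 2.0695 -0.3545; 0.0900 -0.3545 1.1425]  S=[1.0053]  K=[0.6547; 0.5295; 0.0006]  nu=[0.9589]  x^+=[0.0777, 1.0475, 1.7578]  P^+=[0.2120 -0.2750 0.0896; -0.2750 1.7876 -0.3548; 0.0896 -0.3548 1.1425]
step 2: x^-=[0.1642, 0.9137, 1.8582]  P^-=[0.4771 -0.3024 0.2448; -0.3024 2.9417 -0.8988; 0.2448 -0.8988 1.7756]  S=[0.7157]  K=[0.5703; 0.4943; 0.0409]  nu=[-2.6166]  x^+=[-1.3280, -0.3797, 1.7511]  P^+=[0.2444 -0.5041 0.2281; -0.5041 2.7668 -0.9133; 0.2281 -0.9133 1.7744]

x_post = [-1.3280, -0.3797, 1.7511]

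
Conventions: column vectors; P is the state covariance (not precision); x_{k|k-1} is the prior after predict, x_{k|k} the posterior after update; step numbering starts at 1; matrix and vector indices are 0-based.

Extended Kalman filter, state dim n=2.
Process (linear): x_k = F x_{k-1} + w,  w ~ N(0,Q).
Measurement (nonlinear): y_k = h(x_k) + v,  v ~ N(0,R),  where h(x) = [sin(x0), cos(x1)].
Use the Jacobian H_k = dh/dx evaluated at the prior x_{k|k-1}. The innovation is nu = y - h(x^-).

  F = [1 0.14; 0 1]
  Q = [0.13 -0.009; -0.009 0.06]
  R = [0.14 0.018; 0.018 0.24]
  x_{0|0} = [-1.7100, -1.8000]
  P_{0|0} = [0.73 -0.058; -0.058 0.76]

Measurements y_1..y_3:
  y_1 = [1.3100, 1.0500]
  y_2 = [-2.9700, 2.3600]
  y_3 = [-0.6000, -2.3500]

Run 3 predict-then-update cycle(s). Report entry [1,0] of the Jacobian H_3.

H_jac[1,0] = 0.0000

step 1: x^-=[-1.9620, -1.8000]  P^-=[0.8587 0.0394; 0.0394 0.8200]  H_jac=[-0.3813 0.0000; 0.0000 0.9738]  S=[0.2648 0.0034; 0.0034 1.0177]  K=[-1.2368 0.0418; -0.0667 0.7849]  nu=[2.2345, 1.2772]  x^+=[-4.6721, -0.9466]  P^+=[0.4521 -0.0126; -0.0126 0.1922]
step 2: x^-=[-4.8046, -0.9466]  P^-=[0.5824 0.0053; 0.0053 0.2522]  H_jac=[0.0921 0.0000; 0.0000 0.8114]  S=[0.1449 0.0184; 0.0184 0.4061]  K=[0.3709 -0.0061; -0.0609 0.5067]  nu=[-3.9657, 1.7755]  x^+=[-6.2865, 0.1948]  P^+=[0.5625 0.0064; 0.0064 0.1485]
step 3: x^-=[-6.2592, 0.1948]  P^-=[0.6972 0.0182; 0.0182 0.2085]  H_jac=[0.9997 0.0000; 0.0000 -0.1936]  S=[0.8368 0.0145; 0.0145 0.2478]  K=[0.8340 -0.0629; 0.0246 -0.1643]  nu=[-0.6240, -3.3311]  x^+=[-6.5699, 0.7268]  P^+=[0.1157 0.0005; 0.0005 0.2015]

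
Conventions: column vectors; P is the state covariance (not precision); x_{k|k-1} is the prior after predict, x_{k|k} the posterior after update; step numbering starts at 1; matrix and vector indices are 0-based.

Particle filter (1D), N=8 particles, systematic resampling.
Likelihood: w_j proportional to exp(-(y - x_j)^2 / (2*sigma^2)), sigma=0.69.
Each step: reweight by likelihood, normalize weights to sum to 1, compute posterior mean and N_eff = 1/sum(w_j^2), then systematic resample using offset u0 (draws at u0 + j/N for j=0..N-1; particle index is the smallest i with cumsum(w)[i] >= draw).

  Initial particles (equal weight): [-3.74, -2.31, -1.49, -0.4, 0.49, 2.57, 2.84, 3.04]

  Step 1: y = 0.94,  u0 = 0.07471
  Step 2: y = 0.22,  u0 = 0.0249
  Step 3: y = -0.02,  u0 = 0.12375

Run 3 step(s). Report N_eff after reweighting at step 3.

step 1: w=[0.0000, 0.0000, 0.0019, 0.1437, 0.7656, 0.0582, 0.0214, 0.0092]  mean=0.5530  Neff=1.6373  idx=[3, 4, 4, 4, 4, 4, 4, 5]
step 2: w=[0.1072, 0.1487, 0.1487, 0.1487, 0.1487, 0.1487, 0.1487, 0.0005]  mean=0.3956  Neff=6.9351  idx=[0, 1, 2, 2, 3, 4, 5, 6]
step 3: w=[0.1389, 0.1230, 0.1230, 0.1230, 0.1230, 0.1230, 0.1230, 0.1230]  mean=0.3664  Neff=7.9859  idx=[0, 1, 2, 3, 4, 5, 6, 7]

N_eff = 7.9859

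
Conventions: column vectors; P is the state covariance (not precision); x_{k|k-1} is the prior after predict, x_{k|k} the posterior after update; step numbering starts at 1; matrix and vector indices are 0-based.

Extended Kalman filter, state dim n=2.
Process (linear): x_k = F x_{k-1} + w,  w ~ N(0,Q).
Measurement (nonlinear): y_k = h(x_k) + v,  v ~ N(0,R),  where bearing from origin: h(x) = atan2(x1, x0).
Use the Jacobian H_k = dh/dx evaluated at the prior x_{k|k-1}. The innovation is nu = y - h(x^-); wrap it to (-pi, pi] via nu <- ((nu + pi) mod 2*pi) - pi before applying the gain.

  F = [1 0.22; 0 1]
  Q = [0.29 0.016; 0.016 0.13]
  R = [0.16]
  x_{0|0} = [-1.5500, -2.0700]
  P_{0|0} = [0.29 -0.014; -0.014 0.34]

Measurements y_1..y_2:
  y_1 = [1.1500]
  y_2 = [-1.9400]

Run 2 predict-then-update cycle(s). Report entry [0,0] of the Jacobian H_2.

H_jac[0,0] = 0.0540

step 1: x^-=[-2.0054, -2.0700]  P^-=[0.5903 0.0768; 0.0768 0.4700]  H_jac=[0.2492 -0.2414]  S=[0.2148]  K=[0.5985; -0.4391]  nu=[-2.7928]  x^+=[-3.6769, -0.8436]  P^+=[0.5134 0.1333; 0.1333 0.4286]
step 2: x^-=[-3.8625, -0.8436]  P^-=[0.8827 0.2435; 0.2435 0.5586]  H_jac=[0.0540 -0.2471]  S=[0.1902]  K=[-0.0659; -0.6567]  nu=[0.9866]  x^+=[-3.9275, -1.4914]  P^+=[0.8819 0.2353; 0.2353 0.4766]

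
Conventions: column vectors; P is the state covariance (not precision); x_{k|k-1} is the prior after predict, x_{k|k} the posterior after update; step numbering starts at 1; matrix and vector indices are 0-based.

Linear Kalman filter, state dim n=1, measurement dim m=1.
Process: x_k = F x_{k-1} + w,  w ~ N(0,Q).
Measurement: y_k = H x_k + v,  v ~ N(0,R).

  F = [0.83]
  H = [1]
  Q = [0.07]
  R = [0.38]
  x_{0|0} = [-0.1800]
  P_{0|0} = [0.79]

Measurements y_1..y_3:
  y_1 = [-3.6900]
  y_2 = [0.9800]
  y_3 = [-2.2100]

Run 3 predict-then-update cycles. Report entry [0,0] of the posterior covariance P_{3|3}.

P_post[0,0] = 0.1171

step 1: x^-=[-0.1494]  P^-=[0.6142]  S=[0.9942]  K=[0.6178]  nu=[-3.5406]  x^+=[-2.3368]  P^+=[0.2348]
step 2: x^-=[-1.9395]  P^-=[0.2317]  S=[0.6117]  K=[0.3788]  nu=[2.9195]  x^+=[-0.8336]  P^+=[0.1439]
step 3: x^-=[-0.6919]  P^-=[0.1692]  S=[0.5492]  K=[0.3080]  nu=[-1.5181]  x^+=[-1.1595]  P^+=[0.1171]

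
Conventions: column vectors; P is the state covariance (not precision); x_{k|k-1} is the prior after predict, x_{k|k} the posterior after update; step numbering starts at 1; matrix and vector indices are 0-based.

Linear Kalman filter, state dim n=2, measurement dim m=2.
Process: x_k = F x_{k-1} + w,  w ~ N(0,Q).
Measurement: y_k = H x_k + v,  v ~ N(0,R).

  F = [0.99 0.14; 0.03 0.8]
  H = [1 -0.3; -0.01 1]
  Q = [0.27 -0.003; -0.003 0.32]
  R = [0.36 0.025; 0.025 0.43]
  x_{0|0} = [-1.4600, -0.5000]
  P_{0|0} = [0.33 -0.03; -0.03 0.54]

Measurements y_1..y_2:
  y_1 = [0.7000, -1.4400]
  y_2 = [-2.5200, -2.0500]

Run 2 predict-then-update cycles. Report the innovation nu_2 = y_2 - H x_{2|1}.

innov = [-2.2788, -1.0807]

step 1: x^-=[-1.5154, -0.4438]  P^-=[0.5957 0.0434; 0.0434 0.6645]  S=[0.9895 -0.1368; -0.1368 1.0936]  K=[0.6041 0.1098; -0.0750 0.5978]  nu=[2.0823, -1.0114]  x^+=[-0.3686, -1.2045]  P^+=[0.2396 0.0647; 0.0647 0.2558]
step 2: x^-=[-0.5336, -0.9746]  P^-=[0.5278 0.0843; 0.0843 0.4870]  S=[0.8811 -0.0419; -0.0419 0.9154]  K=[0.5757 0.1126; -0.0450 0.5291]  nu=[-2.2788, -1.0807]  x^+=[-1.9672, -1.4438]  P^+=[0.2296 0.0651; 0.0651 0.2270]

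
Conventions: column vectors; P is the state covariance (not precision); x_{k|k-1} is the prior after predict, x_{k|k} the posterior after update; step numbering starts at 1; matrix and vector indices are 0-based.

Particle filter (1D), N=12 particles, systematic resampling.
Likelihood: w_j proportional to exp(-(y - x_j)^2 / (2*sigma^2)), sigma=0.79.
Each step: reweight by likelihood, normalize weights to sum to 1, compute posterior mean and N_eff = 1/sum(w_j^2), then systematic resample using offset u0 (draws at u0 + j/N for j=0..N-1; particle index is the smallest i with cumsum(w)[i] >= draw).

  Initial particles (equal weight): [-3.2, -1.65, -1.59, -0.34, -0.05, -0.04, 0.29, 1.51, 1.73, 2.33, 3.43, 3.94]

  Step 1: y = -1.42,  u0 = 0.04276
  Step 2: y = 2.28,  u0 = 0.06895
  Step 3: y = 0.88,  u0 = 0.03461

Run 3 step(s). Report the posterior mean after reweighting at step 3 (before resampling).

post_mean = -0.0938

step 1: w=[0.0268, 0.3255, 0.3318, 0.1334, 0.0755, 0.0739, 0.0326, 0.0003, 0.0001, 0.0000, 0.0000, 0.0000]  mean=-1.1924  Neff=4.0519  idx=[1, 1, 1, 1, 2, 2, 2, 2, 3, 3, 4, 5]
step 2: w=[0.0001, 0.0001, 0.0001, 0.0001, 0.0002, 0.0002, 0.0002, 0.0002, 0.1184, 0.1184, 0.3739, 0.3881]  mean=-0.1167  Neff=3.1400  idx=[8, 9, 9, 10, 10, 10, 10, 11, 11, 11, 11, 11]
step 3: w=[0.0557, 0.0557, 0.0557, 0.0918, 0.0918, 0.0918, 0.0918, 0.0932, 0.0932, 0.0932, 0.0932, 0.0932]  mean=-0.0938  Neff=11.5751  idx=[0, 2, 3, 4, 5, 6, 7, 7, 8, 9, 10, 11]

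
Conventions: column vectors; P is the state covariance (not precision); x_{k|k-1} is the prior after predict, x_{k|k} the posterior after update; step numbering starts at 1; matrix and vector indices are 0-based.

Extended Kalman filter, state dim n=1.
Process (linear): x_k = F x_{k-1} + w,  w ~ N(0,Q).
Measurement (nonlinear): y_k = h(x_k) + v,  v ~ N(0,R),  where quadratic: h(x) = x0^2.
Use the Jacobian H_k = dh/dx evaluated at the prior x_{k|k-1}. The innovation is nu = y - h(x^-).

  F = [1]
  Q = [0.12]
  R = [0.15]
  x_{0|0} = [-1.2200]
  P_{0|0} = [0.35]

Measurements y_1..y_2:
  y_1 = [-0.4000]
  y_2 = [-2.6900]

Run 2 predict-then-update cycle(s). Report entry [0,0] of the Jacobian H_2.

H_jac[0,0] = -0.9709

step 1: x^-=[-1.2200]  P^-=[0.4700]  H_jac=[-2.4400]  S=[2.9482]  K=[-0.3890]  nu=[-1.8884]  x^+=[-0.4854]  P^+=[0.0239]
step 2: x^-=[-0.4854]  P^-=[0.1439]  H_jac=[-0.9709]  S=[0.2857]  K=[-0.4891]  nu=[-2.9257]  x^+=[0.9456]  P^+=[0.0756]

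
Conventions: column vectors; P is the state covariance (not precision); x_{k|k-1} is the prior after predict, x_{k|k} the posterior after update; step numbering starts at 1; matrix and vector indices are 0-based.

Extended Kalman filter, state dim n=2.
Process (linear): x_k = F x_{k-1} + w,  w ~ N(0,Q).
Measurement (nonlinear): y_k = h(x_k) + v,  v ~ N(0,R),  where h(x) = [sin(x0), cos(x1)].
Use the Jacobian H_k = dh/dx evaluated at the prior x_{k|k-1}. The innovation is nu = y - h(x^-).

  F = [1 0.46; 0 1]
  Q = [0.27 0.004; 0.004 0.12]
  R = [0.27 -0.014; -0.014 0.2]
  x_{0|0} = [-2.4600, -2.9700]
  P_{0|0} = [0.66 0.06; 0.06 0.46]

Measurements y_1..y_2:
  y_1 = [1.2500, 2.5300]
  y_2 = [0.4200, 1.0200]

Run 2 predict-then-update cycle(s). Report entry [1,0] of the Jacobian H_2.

H_jac[1,0] = 0.0000

step 1: x^-=[-3.8262, -2.9700]  P^-=[1.0825 0.2756; 0.2756 0.5800]  H_jac=[-0.7747 0.0000; 0.0000 0.1708]  S=[0.9196 -0.0505; -0.0505 0.2169]  K=[-0.9116 0.0049; -0.2098 0.4078]  nu=[0.6176, 3.5153]  x^+=[-4.3720, -1.6661]  P^+=[0.3178 0.0805; 0.0805 0.4948]
step 2: x^-=[-5.1384, -1.6661]  P^-=[0.7666 0.3121; 0.3121 0.6148]  H_jac=[0.4133 0.0000; 0.0000 0.9955]  S=[0.4009 0.1144; 0.1144 0.8093]  K=[0.7092 0.2837; 0.1104 0.7407]  nu=[-0.4906, 1.1152]  x^+=[-5.1700, -0.8943]  P^+=[0.4538 0.0470; 0.0470 0.1473]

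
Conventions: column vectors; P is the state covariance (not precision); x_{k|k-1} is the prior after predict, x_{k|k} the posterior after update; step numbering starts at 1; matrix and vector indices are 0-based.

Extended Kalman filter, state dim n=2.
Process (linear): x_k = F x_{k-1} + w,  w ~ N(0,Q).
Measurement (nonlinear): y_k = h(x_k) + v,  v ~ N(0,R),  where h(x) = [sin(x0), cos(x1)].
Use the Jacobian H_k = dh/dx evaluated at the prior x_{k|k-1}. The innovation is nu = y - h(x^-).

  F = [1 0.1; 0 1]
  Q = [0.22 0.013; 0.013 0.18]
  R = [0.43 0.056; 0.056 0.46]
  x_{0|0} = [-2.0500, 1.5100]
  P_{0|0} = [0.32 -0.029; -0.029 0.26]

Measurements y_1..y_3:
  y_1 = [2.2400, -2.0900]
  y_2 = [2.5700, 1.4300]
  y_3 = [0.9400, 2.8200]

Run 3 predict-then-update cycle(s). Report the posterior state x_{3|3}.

step 1: x^-=[-1.8990, 1.5100]  P^-=[0.5368 0.0100; 0.0100 0.4400]  H_jac=[-0.3223 0.0000; 0.0000 -0.9982]  S=[0.4858 0.0592; 0.0592 0.8984]  K=[-0.3577 0.0125; 0.0534 -0.4924]  nu=[3.1866, -2.1508]  x^+=[-3.0657, 2.7391]  P^+=[0.4750 0.0143; 0.0143 0.2239]
step 2: x^-=[-2.7918, 2.7391]  P^-=[0.7001 0.0497; 0.0497 0.4039]  H_jac=[-0.9395 0.0000; 0.0000 -0.3917]  S=[1.0479 0.0743; 0.0743 0.5220]  K=[-0.6314 0.0526; -0.0233 -0.2998]  nu=[2.9127, 2.3501]  x^+=[-4.5073, 1.9667]  P^+=[0.2859 0.0285; 0.0285 0.3554]
step 3: x^-=[-4.3107, 1.9667]  P^-=[0.5151 0.0771; 0.0771 0.5354]  H_jac=[-0.3910 0.0000; 0.0000 -0.9226]  S=[0.5088 0.0838; 0.0838 0.9158]  K=[-0.3890 -0.0421; 0.0301 -0.5422]  nu=[0.0196, 3.2056]  x^+=[-4.4531, 0.2293]  P^+=[0.4338 0.0446; 0.0446 0.2685]

x_post = [-4.4531, 0.2293]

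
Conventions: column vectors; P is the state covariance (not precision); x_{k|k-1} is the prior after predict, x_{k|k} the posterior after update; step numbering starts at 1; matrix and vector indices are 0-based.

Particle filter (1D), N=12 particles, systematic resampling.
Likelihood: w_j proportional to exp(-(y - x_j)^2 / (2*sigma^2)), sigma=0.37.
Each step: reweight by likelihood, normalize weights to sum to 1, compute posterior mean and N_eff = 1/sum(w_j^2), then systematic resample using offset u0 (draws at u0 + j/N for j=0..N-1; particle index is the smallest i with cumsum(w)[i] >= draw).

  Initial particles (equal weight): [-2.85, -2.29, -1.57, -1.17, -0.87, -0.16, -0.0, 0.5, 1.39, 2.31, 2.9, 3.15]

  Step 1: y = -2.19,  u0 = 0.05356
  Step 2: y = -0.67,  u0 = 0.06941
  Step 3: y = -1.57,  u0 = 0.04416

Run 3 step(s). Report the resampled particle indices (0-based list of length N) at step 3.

step 1: w=[0.1417, 0.6707, 0.1709, 0.0156, 0.0012, 0.0000, 0.0000, 0.0000, 0.0000, 0.0000, 0.0000, 0.0000]  mean=-2.2272  Neff=2.0028  idx=[0, 0, 1, 1, 1, 1, 1, 1, 1, 1, 2, 2]
step 2: w=[0.0000, 0.0000, 0.0007, 0.0007, 0.0007, 0.0007, 0.0007, 0.0007, 0.0007, 0.0007, 0.4974, 0.4974]  mean=-1.5738  Neff=2.0212  idx=[10, 10, 10, 10, 10, 10, 11, 11, 11, 11, 11, 11]
step 3: w=[0.0833, 0.0833, 0.0833, 0.0833, 0.0833, 0.0833, 0.0833, 0.0833, 0.0833, 0.0833, 0.0833, 0.0833]  mean=-1.5700  Neff=12.0000  idx=[0, 1, 2, 3, 4, 5, 6, 7, 8, 9, 10, 11]

resampled_idx = [0, 1, 2, 3, 4, 5, 6, 7, 8, 9, 10, 11]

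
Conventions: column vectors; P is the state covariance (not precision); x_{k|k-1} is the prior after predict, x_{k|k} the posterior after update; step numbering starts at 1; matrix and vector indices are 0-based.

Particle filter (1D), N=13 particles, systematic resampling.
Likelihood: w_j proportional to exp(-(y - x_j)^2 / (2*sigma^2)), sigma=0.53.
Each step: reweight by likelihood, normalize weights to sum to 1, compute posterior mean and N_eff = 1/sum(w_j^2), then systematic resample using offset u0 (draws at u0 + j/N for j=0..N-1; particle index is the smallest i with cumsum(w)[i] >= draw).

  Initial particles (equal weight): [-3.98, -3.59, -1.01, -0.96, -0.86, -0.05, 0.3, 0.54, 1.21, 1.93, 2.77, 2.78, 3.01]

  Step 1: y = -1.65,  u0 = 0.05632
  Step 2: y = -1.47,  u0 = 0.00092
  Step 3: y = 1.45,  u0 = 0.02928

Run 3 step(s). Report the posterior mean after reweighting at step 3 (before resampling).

step 1: w=[0.0001, 0.0010, 0.3849, 0.3419, 0.2627, 0.0084, 0.0009, 0.0002, 0.0000, 0.0000, 0.0000, 0.0000, 0.0000]  mean=-0.9467  Neff=2.9928  idx=[2, 2, 2, 2, 2, 3, 3, 3, 3, 4, 4, 4, 4]
step 2: w=[0.0857, 0.0857, 0.0857, 0.0857, 0.0857, 0.0786, 0.0786, 0.0786, 0.0786, 0.0644, 0.0644, 0.0644, 0.0644]  mean=-0.9557  Neff=12.8295  idx=[0, 0, 1, 2, 3, 4, 5, 6, 7, 8, 9, 10, 11]
step 3: w=[0.0437, 0.0437, 0.0437, 0.0437, 0.0437, 0.0437, 0.0674, 0.0674, 0.0674, 0.0674, 0.1561, 0.1561, 0.1561]  mean=-0.9263  Neff=9.7343  idx=[0, 2, 4, 5, 7, 8, 9, 10, 10, 11, 11, 12, 12]

post_mean = -0.9263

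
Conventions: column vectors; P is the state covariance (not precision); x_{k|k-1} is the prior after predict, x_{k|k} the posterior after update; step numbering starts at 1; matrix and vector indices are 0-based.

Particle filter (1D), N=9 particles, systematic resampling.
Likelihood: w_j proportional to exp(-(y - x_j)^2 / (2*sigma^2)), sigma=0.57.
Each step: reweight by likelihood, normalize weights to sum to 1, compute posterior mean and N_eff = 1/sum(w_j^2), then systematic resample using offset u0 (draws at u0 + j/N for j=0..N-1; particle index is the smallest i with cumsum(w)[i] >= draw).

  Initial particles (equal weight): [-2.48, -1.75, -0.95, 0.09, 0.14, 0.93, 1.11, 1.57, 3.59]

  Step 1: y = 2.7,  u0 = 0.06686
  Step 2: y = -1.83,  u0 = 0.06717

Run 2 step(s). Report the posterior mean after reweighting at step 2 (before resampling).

post_mean = 1.5700

step 1: w=[0.0000, 0.0000, 0.0000, 0.0001, 0.0001, 0.0174, 0.0440, 0.3019, 0.6366]  mean=2.8243  Neff=2.0055  idx=[7, 7, 7, 8, 8, 8, 8, 8, 8]
step 2: w=[0.3333, 0.3333, 0.3333, 0.0000, 0.0000, 0.0000, 0.0000, 0.0000, 0.0000]  mean=1.5700  Neff=3.0000  idx=[0, 0, 0, 1, 1, 1, 2, 2, 2]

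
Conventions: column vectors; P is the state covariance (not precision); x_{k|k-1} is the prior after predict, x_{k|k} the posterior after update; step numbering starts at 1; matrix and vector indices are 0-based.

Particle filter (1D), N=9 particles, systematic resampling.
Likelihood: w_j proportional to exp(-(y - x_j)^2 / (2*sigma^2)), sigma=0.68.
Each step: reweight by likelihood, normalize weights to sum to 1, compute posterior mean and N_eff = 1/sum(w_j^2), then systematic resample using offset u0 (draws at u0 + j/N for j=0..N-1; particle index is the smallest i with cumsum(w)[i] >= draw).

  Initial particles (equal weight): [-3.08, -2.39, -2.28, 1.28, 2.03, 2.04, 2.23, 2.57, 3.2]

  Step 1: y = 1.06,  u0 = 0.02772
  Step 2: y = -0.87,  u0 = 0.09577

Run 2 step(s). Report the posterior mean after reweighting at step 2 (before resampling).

post_mean = 1.2880

step 1: w=[0.0000, 0.0000, 0.0000, 0.4783, 0.1822, 0.1784, 0.1147, 0.0428, 0.0036]  mean=1.7233  Neff=3.2384  idx=[3, 3, 3, 3, 3, 4, 5, 5, 6]
step 2: w=[0.1979, 0.1979, 0.1979, 0.1979, 0.1979, 0.0033, 0.0031, 0.0031, 0.0009]  mean=1.2880  Neff=5.1047  idx=[0, 1, 1, 2, 2, 3, 3, 4, 4]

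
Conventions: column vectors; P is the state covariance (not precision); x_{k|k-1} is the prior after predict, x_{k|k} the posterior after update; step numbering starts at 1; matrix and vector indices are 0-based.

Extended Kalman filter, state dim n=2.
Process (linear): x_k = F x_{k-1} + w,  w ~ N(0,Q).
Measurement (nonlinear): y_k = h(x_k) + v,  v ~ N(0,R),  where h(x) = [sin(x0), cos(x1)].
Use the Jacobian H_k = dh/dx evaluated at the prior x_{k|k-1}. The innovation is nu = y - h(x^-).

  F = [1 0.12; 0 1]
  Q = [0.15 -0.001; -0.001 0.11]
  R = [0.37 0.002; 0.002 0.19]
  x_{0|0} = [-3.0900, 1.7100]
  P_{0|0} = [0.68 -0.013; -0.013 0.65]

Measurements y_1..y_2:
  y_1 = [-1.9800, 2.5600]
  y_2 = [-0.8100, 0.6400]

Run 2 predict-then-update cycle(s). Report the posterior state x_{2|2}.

x_post = [-1.8324, -0.5705]

step 1: x^-=[-2.8848, 1.7100]  P^-=[0.8362 0.0640; 0.0640 0.7600]  H_jac=[-0.9672 0.0000; 0.0000 -0.9903]  S=[1.1523 0.0633; 0.0633 0.9354]  K=[-0.7008 -0.0203; -0.0096 -0.8040]  nu=[-1.7260, 2.6988]  x^+=[-1.7301, -0.4433]  P^+=[0.2681 0.0053; 0.0053 0.1543]
step 2: x^-=[-1.7833, -0.4433]  P^-=[0.4216 0.0228; 0.0228 0.2643]  H_jac=[-0.2109 0.0000; 0.0000 0.4290]  S=[0.3888 -0.0001; -0.0001 0.2386]  K=[-0.2287 0.0410; -0.0123 0.4751]  nu=[0.1675, -0.2633]  x^+=[-1.8324, -0.5705]  P^+=[0.4009 0.0171; 0.0171 0.2104]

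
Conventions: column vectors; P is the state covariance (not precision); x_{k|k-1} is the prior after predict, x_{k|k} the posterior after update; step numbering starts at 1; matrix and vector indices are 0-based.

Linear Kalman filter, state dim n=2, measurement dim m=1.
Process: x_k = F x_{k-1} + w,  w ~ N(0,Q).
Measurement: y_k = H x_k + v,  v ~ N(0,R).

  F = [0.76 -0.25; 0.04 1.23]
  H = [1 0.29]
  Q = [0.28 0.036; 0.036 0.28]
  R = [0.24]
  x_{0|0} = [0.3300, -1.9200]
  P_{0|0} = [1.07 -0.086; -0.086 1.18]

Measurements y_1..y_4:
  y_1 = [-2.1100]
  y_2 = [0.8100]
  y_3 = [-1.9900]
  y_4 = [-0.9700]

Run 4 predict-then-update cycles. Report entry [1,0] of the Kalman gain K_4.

step 1: x^-=[0.7308, -2.3484]  P^-=[1.0045 -0.3739; -0.3739 2.0585]  S=[1.2007]  K=[0.7462; 0.1858]  nu=[-2.1598]  x^+=[-0.8809, -2.7497]  P^+=[0.3358 -0.5403; -0.5403 2.0170]
step 2: x^-=[0.0179, -3.4174]  P^-=[0.8054 -1.0737; -1.0737 3.2789]  S=[0.6983]  K=[0.7073; -0.1759]  nu=[1.7831]  x^+=[1.2792, -3.7310]  P^+=[0.4559 -0.9868; -0.9868 3.2573]
step 3: x^-=[1.9049, -4.5380]  P^-=[1.1219 -1.8644; -1.8644 5.1116]  S=[0.7105]  K=[0.8181; -0.5377]  nu=[-2.5789]  x^+=[-0.2050, -3.1513]  P^+=[0.6464 -1.5518; -1.5518 4.9062]
step 4: x^-=[0.6321, -3.8843]  P^-=[1.5497 -2.8881; -2.8881 7.5509]  S=[0.7496]  K=[0.9500; -0.9317]  nu=[-0.4756]  x^+=[0.1802, -3.4412]  P^+=[0.8732 -2.2247; -2.2247 6.9002]

K[1,0] = -0.9317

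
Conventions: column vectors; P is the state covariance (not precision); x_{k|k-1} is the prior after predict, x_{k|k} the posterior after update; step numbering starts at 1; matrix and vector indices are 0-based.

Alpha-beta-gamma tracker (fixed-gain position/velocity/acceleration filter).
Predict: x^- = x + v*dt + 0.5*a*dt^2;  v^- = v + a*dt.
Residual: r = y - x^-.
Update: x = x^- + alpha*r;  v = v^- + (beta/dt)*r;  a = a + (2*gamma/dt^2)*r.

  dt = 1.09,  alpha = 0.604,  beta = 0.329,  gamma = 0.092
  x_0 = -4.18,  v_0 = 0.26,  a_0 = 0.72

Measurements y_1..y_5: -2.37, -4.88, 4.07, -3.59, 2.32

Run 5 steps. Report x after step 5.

x_post = 2.0929

step 1: x_pred=-3.4689  r=1.0989  x^+=-2.8052  v^+=1.3765  a^+=0.8902
step 2: x_pred=-0.7760  r=-4.1040  x^+=-3.2548  v^+=1.1080  a^+=0.2546
step 3: x_pred=-1.8958  r=5.9658  x^+=1.7075  v^+=3.1862  a^+=1.1785
step 4: x_pred=5.8806  r=-9.4706  x^+=0.1604  v^+=1.6123  a^+=-0.2882
step 5: x_pred=1.7465  r=0.5735  x^+=2.0929  v^+=1.4712  a^+=-0.1994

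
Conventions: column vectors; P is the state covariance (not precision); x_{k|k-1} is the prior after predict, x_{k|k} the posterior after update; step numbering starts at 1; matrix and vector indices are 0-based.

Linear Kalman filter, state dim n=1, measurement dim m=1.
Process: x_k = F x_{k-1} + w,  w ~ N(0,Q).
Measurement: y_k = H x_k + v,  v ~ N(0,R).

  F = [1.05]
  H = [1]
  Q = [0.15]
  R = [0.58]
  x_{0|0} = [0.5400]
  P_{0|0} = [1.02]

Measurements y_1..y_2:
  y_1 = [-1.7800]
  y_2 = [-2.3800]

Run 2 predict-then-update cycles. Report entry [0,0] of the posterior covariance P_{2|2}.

P_post[0,0] = 0.2923

step 1: x^-=[0.5670]  P^-=[1.2746]  S=[1.8546]  K=[0.6873]  nu=[-2.3470]  x^+=[-1.0460]  P^+=[0.3986]
step 2: x^-=[-1.0983]  P^-=[0.5895]  S=[1.1695]  K=[0.5040]  nu=[-1.2817]  x^+=[-1.7443]  P^+=[0.2923]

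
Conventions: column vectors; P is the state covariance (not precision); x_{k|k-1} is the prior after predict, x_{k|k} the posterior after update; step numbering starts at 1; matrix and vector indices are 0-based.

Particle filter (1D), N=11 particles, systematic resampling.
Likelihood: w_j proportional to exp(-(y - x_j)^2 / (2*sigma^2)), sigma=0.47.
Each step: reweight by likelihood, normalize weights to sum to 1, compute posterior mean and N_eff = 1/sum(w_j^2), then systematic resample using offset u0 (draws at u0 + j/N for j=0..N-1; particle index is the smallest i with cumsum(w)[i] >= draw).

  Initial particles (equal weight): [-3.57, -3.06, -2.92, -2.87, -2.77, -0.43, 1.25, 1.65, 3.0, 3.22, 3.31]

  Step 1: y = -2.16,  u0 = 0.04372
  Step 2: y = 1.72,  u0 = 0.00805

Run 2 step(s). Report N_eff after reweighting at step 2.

N_eff = 4.9491

step 1: w=[0.0093, 0.1340, 0.2268, 0.2678, 0.3611, 0.0010, 0.0000, 0.0000, 0.0000, 0.0000, 0.0000]  mean=-2.8749  Neff=3.6818  idx=[1, 1, 2, 2, 3, 3, 3, 4, 4, 4, 4]
step 2: w=[0.0005, 0.0005, 0.0101, 0.0101, 0.0286, 0.0286, 0.0286, 0.2233, 0.2233, 0.2233, 0.2233]  mean=-2.7819  Neff=4.9491  idx=[2, 6, 7, 7, 8, 8, 9, 9, 9, 10, 10]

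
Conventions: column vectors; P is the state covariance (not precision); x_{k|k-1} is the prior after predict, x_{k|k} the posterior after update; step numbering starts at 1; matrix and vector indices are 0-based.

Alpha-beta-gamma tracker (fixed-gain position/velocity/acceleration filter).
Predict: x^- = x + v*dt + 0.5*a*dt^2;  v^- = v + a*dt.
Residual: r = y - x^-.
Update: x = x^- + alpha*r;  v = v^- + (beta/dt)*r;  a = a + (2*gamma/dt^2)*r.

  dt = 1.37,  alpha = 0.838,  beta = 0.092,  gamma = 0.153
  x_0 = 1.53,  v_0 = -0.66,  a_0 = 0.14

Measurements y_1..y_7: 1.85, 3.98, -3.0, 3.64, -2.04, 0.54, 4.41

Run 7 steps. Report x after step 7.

x_post = 3.6114

step 1: x_pred=0.7572  r=1.0928  x^+=1.6730  v^+=-0.3948  a^+=0.3182
step 2: x_pred=1.4307  r=2.5493  x^+=3.5670  v^+=0.2123  a^+=0.7338
step 3: x_pred=4.5465  r=-7.5465  x^+=-1.7775  v^+=0.7108  a^+=-0.4965
step 4: x_pred=-1.2696  r=4.9096  x^+=2.8446  v^+=0.3603  a^+=0.3039
step 5: x_pred=3.6234  r=-5.6634  x^+=-1.1225  v^+=0.3963  a^+=-0.6194
step 6: x_pred=-1.1609  r=1.7009  x^+=0.2645  v^+=-0.3381  a^+=-0.3421
step 7: x_pred=-0.5198  r=4.9298  x^+=3.6114  v^+=-0.4757  a^+=0.4616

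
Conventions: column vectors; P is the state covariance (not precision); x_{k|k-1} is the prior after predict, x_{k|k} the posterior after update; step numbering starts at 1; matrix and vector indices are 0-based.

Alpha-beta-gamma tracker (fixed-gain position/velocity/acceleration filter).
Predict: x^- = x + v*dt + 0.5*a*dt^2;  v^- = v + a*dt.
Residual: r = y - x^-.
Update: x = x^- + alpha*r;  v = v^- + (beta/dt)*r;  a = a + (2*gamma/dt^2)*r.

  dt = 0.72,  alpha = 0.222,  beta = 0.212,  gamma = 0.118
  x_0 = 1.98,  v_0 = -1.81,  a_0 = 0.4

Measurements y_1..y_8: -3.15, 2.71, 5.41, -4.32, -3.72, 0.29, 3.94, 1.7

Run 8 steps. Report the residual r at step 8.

resid = -1.3823

step 1: x_pred=0.7805  r=-3.9305  x^+=-0.0921  v^+=-2.6793  a^+=-1.3893
step 2: x_pred=-2.3813  r=5.0913  x^+=-1.2510  v^+=-2.1805  a^+=0.9285
step 3: x_pred=-2.5804  r=7.9904  x^+=-0.8065  v^+=0.8407  a^+=4.5660
step 4: x_pred=0.9823  r=-5.3023  x^+=-0.1948  v^+=2.5670  a^+=2.1522
step 5: x_pred=2.2113  r=-5.9313  x^+=0.8945  v^+=2.3701  a^+=-0.5480
step 6: x_pred=2.4590  r=-2.1690  x^+=1.9775  v^+=1.3369  a^+=-1.5354
step 7: x_pred=2.5421  r=1.3979  x^+=2.8524  v^+=0.6430  a^+=-0.8990
step 8: x_pred=3.0823  r=-1.3823  x^+=2.7755  v^+=-0.4113  a^+=-1.5284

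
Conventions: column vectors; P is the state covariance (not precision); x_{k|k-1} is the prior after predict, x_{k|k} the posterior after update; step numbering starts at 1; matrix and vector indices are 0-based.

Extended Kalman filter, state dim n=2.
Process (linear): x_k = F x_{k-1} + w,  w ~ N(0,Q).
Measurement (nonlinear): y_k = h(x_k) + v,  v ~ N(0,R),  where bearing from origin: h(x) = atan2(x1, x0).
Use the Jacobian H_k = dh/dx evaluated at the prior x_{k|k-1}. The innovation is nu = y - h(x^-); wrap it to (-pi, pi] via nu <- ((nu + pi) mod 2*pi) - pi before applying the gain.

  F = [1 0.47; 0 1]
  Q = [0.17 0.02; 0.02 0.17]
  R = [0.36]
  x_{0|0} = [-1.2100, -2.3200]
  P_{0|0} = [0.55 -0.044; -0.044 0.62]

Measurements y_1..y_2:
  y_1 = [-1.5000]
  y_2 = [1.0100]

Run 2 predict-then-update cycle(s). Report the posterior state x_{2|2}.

x_post = [-3.8337, -2.0050]

step 1: x^-=[-2.3004, -2.3200]  P^-=[0.8156 0.2674; 0.2674 0.7900]  H_jac=[0.2173 -0.2155]  S=[0.4102]  K=[0.2917; -0.2734]  nu=[0.8520]  x^+=[-2.0519, -2.5529]  P^+=[0.7807 0.3001; 0.3001 0.7593]
step 2: x^-=[-3.2518, -2.5529]  P^-=[1.4005 0.6770; 0.6770 0.9293]  H_jac=[0.1494 -0.1903]  S=[0.3864]  K=[0.2080; -0.1959]  nu=[-2.7972]  x^+=[-3.8337, -2.0050]  P^+=[1.3838 0.6927; 0.6927 0.9145]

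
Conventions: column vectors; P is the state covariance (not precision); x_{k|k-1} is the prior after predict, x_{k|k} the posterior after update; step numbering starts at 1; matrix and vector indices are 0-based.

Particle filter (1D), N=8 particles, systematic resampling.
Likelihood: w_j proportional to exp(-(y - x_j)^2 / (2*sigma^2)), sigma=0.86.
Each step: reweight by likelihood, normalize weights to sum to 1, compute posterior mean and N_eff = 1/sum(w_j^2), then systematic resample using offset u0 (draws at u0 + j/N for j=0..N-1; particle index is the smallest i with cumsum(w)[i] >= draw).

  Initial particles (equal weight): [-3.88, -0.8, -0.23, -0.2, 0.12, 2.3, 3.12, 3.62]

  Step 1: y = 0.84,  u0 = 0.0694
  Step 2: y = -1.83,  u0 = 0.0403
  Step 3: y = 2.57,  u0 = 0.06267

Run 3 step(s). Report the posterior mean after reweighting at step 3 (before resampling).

step 1: w=[0.0000, 0.0780, 0.2216, 0.2313, 0.3385, 0.1137, 0.0143, 0.0026]  mean=0.1966  Neff=4.2300  idx=[1, 2, 3, 3, 4, 4, 4, 5]
step 2: w=[0.3979, 0.1444, 0.1353, 0.1353, 0.0624, 0.0624, 0.0624, 0.0000]  mean=-0.3832  Neff=4.3960  idx=[0, 0, 0, 1, 1, 2, 3, 5]
step 3: w=[0.0116, 0.0116, 0.0116, 0.1253, 0.1253, 0.1403, 0.1403, 0.4340]  mean=-0.0896  Neff=3.8538  idx=[3, 4, 5, 6, 6, 7, 7, 7]

post_mean = -0.0896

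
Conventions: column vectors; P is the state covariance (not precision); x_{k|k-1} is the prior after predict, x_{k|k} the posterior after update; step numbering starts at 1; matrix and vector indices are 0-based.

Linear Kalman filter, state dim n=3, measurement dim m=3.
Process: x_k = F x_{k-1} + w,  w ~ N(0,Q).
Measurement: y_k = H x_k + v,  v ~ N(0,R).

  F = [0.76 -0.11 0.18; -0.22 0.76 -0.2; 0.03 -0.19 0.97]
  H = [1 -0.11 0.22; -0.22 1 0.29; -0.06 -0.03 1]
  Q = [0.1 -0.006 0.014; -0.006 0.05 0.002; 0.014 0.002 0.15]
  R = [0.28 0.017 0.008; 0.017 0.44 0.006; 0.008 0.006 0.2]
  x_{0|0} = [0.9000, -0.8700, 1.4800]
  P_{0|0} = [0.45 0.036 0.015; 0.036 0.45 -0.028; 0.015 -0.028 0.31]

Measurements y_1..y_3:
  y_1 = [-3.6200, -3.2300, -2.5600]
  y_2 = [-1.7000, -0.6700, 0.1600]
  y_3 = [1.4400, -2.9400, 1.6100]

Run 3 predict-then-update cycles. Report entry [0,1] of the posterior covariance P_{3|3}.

P_post[0,1] = -0.0096

step 1: x^-=[1.0461, -1.1552, 1.6279]  P^-=[0.3746 -0.1157 0.0976; -0.1157 0.3419 -0.1488; 0.0976 -0.1488 0.4691]  S=[0.7570 -0.1960 0.2062; -0.1960 0.7916 -0.0277; 0.2062 -0.0277 0.6676]  K=[0.5317 -0.0846 -0.0501; -0.0981 0.3789 -0.1818; 0.1066 0.0066 0.6680]  nu=[-5.1513, -2.3167, -4.1598]  x^+=[-1.2887, -0.7714, -1.7152]  P^+=[0.1468 0.0030 0.0026; 0.0030 0.1732 -0.0295; 0.0026 -0.0295 0.1338]
step 2: x^-=[-1.2033, 0.0403, -1.5558]  P^-=[0.1926 -0.0532 0.0500; -0.0532 0.1707 -0.0732; 0.0500 -0.0732 0.2932]  S=[0.5261 -0.0816 0.1206; -0.0816 0.6192 0.0069; 0.1206 0.0069 0.4923]  K=[0.3887 -0.0796 -0.0128; -0.0986 0.2487 -0.1319; 0.1040 0.0088 0.5684]  nu=[-0.1500, -0.5239, 1.6448]  x^+=[-1.2410, -0.2921, -0.6410]  P^+=[0.1052 -0.0071 0.0062; -0.0071 0.1120 -0.0227; 0.0062 -0.0227 0.1143]
step 3: x^-=[-1.0265, 0.1792, -0.6035]  P^-=[0.1696 -0.0461 0.0475; -0.0461 0.1342 -0.0565; 0.0475 -0.0565 0.2705]  S=[0.4981 -0.0642 0.1123; -0.0642 0.5866 0.0178; 0.1123 0.0178 0.4687]  K=[0.3617 -0.0791 -0.0010; -0.0956 0.2110 -0.1083; 0.1054 0.0145 0.5487]  nu=[2.6189, -3.1700, 2.1573]  x^+=[0.1695, -0.9734, 0.8106]  P^+=[0.0972 -0.0096 0.0078; -0.0096 0.0939 -0.0189; 0.0078 -0.0189 0.1106]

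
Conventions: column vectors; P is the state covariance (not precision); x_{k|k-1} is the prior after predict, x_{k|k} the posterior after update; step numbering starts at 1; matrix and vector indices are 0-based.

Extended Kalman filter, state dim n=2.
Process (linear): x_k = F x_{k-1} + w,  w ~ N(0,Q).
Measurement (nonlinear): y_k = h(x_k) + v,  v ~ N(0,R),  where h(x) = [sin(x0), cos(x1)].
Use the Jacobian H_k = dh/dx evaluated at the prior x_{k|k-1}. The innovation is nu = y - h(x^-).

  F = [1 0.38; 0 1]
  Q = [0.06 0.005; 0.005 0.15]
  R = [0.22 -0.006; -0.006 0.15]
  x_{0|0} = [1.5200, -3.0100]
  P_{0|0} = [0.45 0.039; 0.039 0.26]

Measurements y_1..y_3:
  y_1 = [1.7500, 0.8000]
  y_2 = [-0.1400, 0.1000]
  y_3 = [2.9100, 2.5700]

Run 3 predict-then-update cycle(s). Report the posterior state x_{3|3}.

x_post = [1.6906, 0.2979]

step 1: x^-=[0.3762, -3.0100]  P^-=[0.5772 0.1428; 0.1428 0.4100]  H_jac=[0.9301 0.0000; 0.0000 0.1312]  S=[0.7193 0.0114; 0.0114 0.1571]  K=[0.7453 0.0651; 0.1794 0.3295]  nu=[1.3826, 1.7914]  x^+=[1.5232, -2.1717]  P^+=[0.1759 0.0403; 0.0403 0.3684]
step 2: x^-=[0.6980, -2.1717]  P^-=[0.3197 0.1853; 0.1853 0.5184]  H_jac=[0.7661 0.0000; 0.0000 0.8248]  S=[0.4077 0.1111; 0.1111 0.5027]  K=[0.5512 0.1822; 0.1239 0.8233]  nu=[-0.7827, 0.6654]  x^+=[0.3878, -1.7209]  P^+=[0.1568 0.0291; 0.0291 0.1488]
step 3: x^-=[-0.2661, -1.7209]  P^-=[0.2605 0.0907; 0.0907 0.2988]  H_jac=[0.9648 0.0000; 0.0000 0.9888]  S=[0.4625 0.0805; 0.0805 0.4421]  K=[0.5247 0.1072; 0.0752 0.6546]  nu=[3.1730, 2.7195]  x^+=[1.6906, 0.2979]  P^+=[0.1190 0.0131; 0.0131 0.0988]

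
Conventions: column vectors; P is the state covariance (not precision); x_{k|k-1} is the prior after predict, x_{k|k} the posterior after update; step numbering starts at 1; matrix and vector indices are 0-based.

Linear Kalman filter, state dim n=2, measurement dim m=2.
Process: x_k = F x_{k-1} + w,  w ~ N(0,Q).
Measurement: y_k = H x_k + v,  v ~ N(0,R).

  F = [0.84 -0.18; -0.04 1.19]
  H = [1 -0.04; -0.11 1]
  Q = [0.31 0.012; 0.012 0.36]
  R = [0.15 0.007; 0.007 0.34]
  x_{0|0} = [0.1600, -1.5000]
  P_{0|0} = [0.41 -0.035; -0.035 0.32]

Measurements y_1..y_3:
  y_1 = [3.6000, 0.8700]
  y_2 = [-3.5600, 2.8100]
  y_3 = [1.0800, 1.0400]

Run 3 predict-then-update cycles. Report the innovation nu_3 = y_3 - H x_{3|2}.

step 1: x^-=[0.4044, -1.7914]  P^-=[0.6202 -0.1056; -0.1056 0.8171]  S=[0.7800 -0.1999; -0.1999 1.1879]  K=[0.7975 -0.0121; 0.0017 0.6980]  nu=[3.1239, 2.7059]  x^+=[2.8631, 0.1024]  P^+=[0.1201 0.0147; 0.0147 0.2389]
step 2: x^-=[2.3866, 0.0074]  P^-=[0.3981 -0.0284; -0.0284 0.6971]  S=[0.5515 -0.0932; -0.0932 1.0482]  K=[0.7231 -0.0046; 0.0110 0.6690]  nu=[-5.9463, 3.0652]  x^+=[-1.9274, 1.9927]  P^+=[0.1091 0.0155; 0.0155 0.2293]
step 3: x^-=[-1.9777, 2.4485]  P^-=[0.3897 -0.0252; -0.0252 0.6833]  S=[0.5428 -0.0885; -0.0885 1.0336]  K=[0.7191 -0.0043; 0.0116 0.6648]  nu=[3.1556, -1.6260]  x^+=[0.2984, 1.4042]  P^+=[0.1085 0.0155; 0.0155 0.2278]

innov = [3.1556, -1.6260]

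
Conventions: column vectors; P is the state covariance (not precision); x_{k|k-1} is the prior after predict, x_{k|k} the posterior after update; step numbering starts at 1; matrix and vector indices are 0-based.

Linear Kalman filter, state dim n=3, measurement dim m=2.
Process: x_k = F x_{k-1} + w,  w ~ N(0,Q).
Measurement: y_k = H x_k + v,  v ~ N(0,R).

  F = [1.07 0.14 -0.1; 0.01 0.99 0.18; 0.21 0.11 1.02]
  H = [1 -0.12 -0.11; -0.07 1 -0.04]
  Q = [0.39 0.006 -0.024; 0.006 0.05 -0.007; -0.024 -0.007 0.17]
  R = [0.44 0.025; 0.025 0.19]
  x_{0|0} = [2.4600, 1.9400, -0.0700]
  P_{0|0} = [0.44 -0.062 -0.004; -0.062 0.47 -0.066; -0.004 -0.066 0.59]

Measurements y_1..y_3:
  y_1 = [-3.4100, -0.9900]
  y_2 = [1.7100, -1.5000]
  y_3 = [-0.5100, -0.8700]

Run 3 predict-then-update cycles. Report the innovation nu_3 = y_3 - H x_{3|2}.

innov = [-1.1420, -0.0708]

step 1: x^-=[2.9108, 1.9326, 0.6586]  P^-=[0.8930 0.0036 -0.0002; 0.0036 0.5050 0.0723; -0.0002 0.0723 0.7895]  S=[1.3509 -0.0986; -0.0986 0.6944]  K=[0.6614 0.0091; 0.0047 0.7235; -0.0673 0.0491]  nu=[-6.0164, -2.6925]  x^+=[-1.0929, -0.0437, 0.9309]  P^+=[0.3032 0.0420 0.0628; 0.0420 0.1422 0.0433; 0.0628 0.0433 0.7811]
step 2: x^-=[-1.2686, 0.1134, 0.7152]  P^-=[0.7457 0.0683 0.0457; 0.0683 0.2312 0.2089; 0.0457 0.2089 1.0363]  S=[1.1806 -0.0050; -0.0050 0.4005]  K=[0.6206 0.0433; 0.0172 0.5447; -0.0774 0.4091]  nu=[3.0709, -1.6736]  x^+=[0.5646, -0.7456, -0.2070]  P^+=[0.2905 0.0479 0.0965; 0.0479 0.1121 0.1210; 0.0965 0.1210 0.9619]
step 3: x^-=[0.5205, -0.7697, -0.1746]  P^-=[0.7247 0.0677 0.0712; 0.0677 0.2355 0.3217; 0.0712 0.3217 1.2556]  S=[1.1599 -0.0163; -0.0163 0.3963]  K=[0.6119 0.0609; 0.0113 0.5504; -0.0816 0.6691]  nu=[-1.1420, -0.0708]  x^+=[-0.1827, -0.8216, -0.1288]  P^+=[0.2902 0.0520 0.1195; 0.0520 0.1155 0.1762; 0.1195 0.1762 1.0687]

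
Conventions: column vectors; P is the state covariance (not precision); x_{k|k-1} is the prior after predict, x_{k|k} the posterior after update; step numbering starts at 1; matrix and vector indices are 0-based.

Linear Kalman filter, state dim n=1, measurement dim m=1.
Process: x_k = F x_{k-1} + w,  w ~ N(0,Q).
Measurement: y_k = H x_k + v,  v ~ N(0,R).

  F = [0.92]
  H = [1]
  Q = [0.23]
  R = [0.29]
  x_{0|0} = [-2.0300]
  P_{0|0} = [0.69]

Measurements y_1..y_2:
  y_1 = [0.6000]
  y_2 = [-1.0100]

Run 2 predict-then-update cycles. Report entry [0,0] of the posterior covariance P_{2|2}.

P_post[0,0] = 0.1700

step 1: x^-=[-1.8676]  P^-=[0.8140]  S=[1.1040]  K=[0.7373]  nu=[2.4676]  x^+=[-0.0482]  P^+=[0.2138]
step 2: x^-=[-0.0443]  P^-=[0.4110]  S=[0.7010]  K=[0.5863]  nu=[-0.9657]  x^+=[-0.6105]  P^+=[0.1700]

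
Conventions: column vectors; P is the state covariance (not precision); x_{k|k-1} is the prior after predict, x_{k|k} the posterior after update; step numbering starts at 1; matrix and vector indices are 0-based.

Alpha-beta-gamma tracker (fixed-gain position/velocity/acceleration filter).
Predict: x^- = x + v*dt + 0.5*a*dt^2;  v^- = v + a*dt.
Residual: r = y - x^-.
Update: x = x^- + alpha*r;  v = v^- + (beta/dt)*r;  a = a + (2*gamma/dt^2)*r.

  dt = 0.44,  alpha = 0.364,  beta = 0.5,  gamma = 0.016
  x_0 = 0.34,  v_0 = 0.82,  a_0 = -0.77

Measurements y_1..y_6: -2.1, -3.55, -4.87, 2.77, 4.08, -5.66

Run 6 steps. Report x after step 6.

step 1: x_pred=0.6263  r=-2.7263  x^+=-0.3661  v^+=-2.6168  a^+=-1.2206
step 2: x_pred=-1.6357  r=-1.9143  x^+=-2.3325  v^+=-5.3293  a^+=-1.5370
step 3: x_pred=-4.8262  r=-0.0438  x^+=-4.8421  v^+=-6.0554  a^+=-1.5443
step 4: x_pred=-7.6560  r=10.4260  x^+=-3.8609  v^+=5.1128  a^+=0.1790
step 5: x_pred=-1.5940  r=5.6740  x^+=0.4714  v^+=11.6393  a^+=1.1169
step 6: x_pred=5.7007  r=-11.3607  x^+=1.5654  v^+=-0.7793  a^+=-0.7610

x_post = 1.5654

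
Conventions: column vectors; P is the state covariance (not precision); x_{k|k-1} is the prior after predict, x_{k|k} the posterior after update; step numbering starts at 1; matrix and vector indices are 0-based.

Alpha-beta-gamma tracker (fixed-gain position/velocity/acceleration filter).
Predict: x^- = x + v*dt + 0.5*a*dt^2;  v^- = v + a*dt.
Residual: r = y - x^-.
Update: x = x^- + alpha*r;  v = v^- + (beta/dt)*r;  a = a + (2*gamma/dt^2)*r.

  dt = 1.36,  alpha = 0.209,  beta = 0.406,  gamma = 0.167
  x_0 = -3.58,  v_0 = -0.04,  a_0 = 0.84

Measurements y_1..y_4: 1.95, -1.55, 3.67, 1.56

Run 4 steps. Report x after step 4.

x_post = 9.5044

step 1: x_pred=-2.8576  r=4.8076  x^+=-1.8528  v^+=2.5376  a^+=1.7081
step 2: x_pred=3.1780  r=-4.7280  x^+=2.1899  v^+=3.4492  a^+=0.8544
step 3: x_pred=7.6709  r=-4.0009  x^+=6.8347  v^+=3.4168  a^+=0.1319
step 4: x_pred=11.6035  r=-10.0435  x^+=9.5044  v^+=0.5978  a^+=-1.6818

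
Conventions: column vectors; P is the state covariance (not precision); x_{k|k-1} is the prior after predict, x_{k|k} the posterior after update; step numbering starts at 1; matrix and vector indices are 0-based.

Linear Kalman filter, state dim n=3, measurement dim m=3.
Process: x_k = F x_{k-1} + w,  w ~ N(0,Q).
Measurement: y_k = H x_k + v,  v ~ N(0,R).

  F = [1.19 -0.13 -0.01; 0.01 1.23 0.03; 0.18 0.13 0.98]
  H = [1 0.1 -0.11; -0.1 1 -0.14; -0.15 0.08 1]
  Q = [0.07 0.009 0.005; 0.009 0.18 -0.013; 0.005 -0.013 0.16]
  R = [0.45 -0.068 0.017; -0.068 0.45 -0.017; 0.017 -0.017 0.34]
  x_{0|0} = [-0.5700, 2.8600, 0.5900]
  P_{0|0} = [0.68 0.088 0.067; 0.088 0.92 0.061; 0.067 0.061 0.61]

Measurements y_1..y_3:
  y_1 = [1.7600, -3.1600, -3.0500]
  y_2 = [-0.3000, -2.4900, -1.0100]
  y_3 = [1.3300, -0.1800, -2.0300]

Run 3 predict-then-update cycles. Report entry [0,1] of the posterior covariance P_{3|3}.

P_post[0,1] = -0.0308

step 1: x^-=[-1.0560, 3.5298, 0.8474]  P^-=[1.0199 -0.0001 0.2108; -0.0001 1.5792 0.2476; 0.2108 0.2476 0.8267]  S=[1.4438 -0.0574 0.0226; -0.0574 1.9922 0.2371; 0.0226 0.2371 1.1761]  K=[0.6875 -0.0518 0.0464; 0.1180 0.7593 0.1626; 0.0883 -0.0247 0.6961]  nu=[2.5562, -6.6768, -4.3382]  x^+=[0.8460, -1.9439, -1.7820]  P^+=[0.3251 -0.0272 0.0793; -0.0272 0.3301 0.0139; 0.0793 0.0139 0.2494]
step 2: x^-=[1.2772, -2.4360, -1.8468]  P^-=[0.5426 -0.0772 0.1536; -0.0772 0.6801 0.0596; 0.1536 0.0596 0.4459]  S=[0.9543 -0.1510 0.0486; -0.1510 1.1473 0.0422; 0.0486 0.0422 0.7678]  K=[0.5296 -0.0657 0.0561; 0.0715 0.5970 0.1263; 0.0837 -0.0251 0.5530]  nu=[-1.5368, -0.1849, 1.2232]  x^+=[0.5442, -2.5017, -1.2942]  P^+=[0.2545 -0.0313 0.0699; -0.0313 0.2597 0.0085; 0.0699 0.0085 0.1997]
step 3: x^-=[0.9857, -3.1105, -1.4956]  P^-=[0.4429 -0.0730 0.1293; -0.0730 0.5730 0.0393; 0.1293 0.0393 0.3898]  S=[0.8594 -0.1428 0.0426; -0.1428 1.0423 0.0211; 0.0426 0.0211 0.7126]  K=[0.4767 -0.0656 0.0535; 0.0638 0.5579 0.1145; 0.0748 -0.0273 0.5205]  nu=[0.4908, 2.8197, -0.1377]  x^+=[1.0273, -1.5219, -1.6076]  P^+=[0.2301 -0.0308 0.0644; -0.0308 0.2426 0.0065; 0.0644 0.0065 0.1878]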